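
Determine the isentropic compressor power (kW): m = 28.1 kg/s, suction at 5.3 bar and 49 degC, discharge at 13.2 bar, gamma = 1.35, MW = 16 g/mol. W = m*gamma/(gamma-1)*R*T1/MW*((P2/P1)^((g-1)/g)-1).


Isentropic work: W = m*(gamma/(gamma-1))*(R*T1/MW)*((P2/P1)^((gamma-1)/gamma) - 1)
T1 = 49 + 273.15 = 322.15 K
Pressure ratio = 13.2 / 5.3 = 2.49057
Exponent = (1.35 - 1)/1.35 = 0.259259
(P2/P1)^exp - 1 = 2.49057^0.259259 - 1 = 0.266905
W = 28.1 * 1.35 / 0.35 * 8.314 * 322.15 / 16 * 0.266905 = 4843

4843 kW


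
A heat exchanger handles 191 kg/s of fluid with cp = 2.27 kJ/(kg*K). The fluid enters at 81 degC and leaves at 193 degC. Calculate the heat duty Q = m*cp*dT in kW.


Q = m_dot * cp * delta_T
delta_T = 193 - 81 = 112 K
Q = 191 * 2.27 * 112
= 433.57 * 112
= 48559.84 kW

48559.84 kW


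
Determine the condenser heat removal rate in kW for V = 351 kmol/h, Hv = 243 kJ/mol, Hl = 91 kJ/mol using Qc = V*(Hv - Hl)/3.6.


Qc = 351 * (243 - 91) / 3.6 = 351 * 152 / 3.6 = 14820

14820 kW


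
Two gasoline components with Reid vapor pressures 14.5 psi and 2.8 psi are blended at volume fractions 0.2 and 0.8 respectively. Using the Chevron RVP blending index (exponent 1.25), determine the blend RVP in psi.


Chevron index: RVP_blend = (sum xi*RVPi^1.25)^(1/1.25)
RVP^1.25 terms: 0.2 * 14.5^1.25 + 0.8 * 2.8^1.25 = 8.5566
RVP_blend = 8.5566^(1/1.25) = 5.570

5.570 psi


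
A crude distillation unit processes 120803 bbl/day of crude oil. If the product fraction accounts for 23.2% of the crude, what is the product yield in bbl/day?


Crude throughput = 120803 bbl/day
Fraction yield = 23.2%
yield = throughput * fraction / 100
yield = 120803 * 23.2 / 100 = 28026.296

28026.296 bbl/day


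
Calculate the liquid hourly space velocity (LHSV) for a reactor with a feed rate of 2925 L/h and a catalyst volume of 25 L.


LHSV = volumetric feed rate / catalyst volume
= 2925 L/h / 25 L
= 117.0 h^-1

117.0 h^-1


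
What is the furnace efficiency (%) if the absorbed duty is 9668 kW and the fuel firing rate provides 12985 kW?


Furnace efficiency = Q_absorbed / Q_fuel * 100
= 9668 / 12985 * 100 = 74.46

74.46 %


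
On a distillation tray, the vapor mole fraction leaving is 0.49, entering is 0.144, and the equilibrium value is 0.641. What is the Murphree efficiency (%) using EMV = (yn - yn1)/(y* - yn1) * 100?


Murphree vapor efficiency: EMV = (y_n - y_(n-1)) / (y*_n - y_(n-1)) * 100
EMV = (0.49 - 0.144) / (0.641 - 0.144) * 100 = 0.346 / 0.497 * 100 = 69.62

69.62 %


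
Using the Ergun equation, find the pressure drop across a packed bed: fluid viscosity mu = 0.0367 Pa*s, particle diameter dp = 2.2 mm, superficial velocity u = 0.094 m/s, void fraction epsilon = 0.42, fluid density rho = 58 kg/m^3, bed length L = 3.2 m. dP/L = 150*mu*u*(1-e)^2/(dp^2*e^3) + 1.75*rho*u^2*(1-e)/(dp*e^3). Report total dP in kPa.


dp = 2.2 mm = 0.0022 m
Viscous term = 150*0.0367*0.094*(1-0.42)^2 / (0.0022^2*0.42^3) = 485454
Inertial term = 1.75*58*0.094^2*(1-0.42) / (0.0022*0.42^3) = 3191.38
dP/L = 485454 + 3191.38 = 488645 Pa/m
dP = 488645 * 3.2 / 1000 = 1564 kPa

1564 kPa


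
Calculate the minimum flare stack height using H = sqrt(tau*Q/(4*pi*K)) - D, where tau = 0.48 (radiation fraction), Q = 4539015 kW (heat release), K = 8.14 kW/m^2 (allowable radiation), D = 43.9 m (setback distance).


tau*Q/(4*pi*K) = 0.48 * 4539015 / (4 * pi * 8.14) = 21299.5
sqrt(21299.5) = 145.943
H = 145.943 - 43.9 = 102.0

102.0 m


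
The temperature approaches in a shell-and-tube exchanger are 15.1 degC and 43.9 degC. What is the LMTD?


LMTD = (dT1 - dT2) / ln(dT1/dT2)
= (15.1 - 43.9) / ln(15.1 / 43.9) = -28.8 / -1.06722 = 26.99

26.99 degC


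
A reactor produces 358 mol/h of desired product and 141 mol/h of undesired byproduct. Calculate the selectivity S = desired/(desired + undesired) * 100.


Selectivity = desired / (desired + undesired) * 100
Total products = 358 + 141 = 499 mol/h
S = 358 / 499 * 100
= 0.7174 * 100
= 71.74 %

71.74 %


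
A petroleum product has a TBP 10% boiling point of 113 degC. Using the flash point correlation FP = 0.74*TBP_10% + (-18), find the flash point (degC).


FP = 0.74 * 113 + (-18) = 65.62

65.62 degC


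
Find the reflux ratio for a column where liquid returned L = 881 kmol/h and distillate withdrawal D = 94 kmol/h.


Reflux ratio definition: R = L / D (liquid returned / distillate withdrawn)
L = 881 kmol/h, D = 94 kmol/h
R = 881 / 94 = 9.372

9.372


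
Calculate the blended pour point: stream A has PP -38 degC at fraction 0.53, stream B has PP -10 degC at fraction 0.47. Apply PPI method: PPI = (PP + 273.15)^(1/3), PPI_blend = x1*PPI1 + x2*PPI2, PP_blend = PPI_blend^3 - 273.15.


PPI_1 = (-38 + 273.15)^(1/3) = 6.172318
PPI_2 = (-10 + 273.15)^(1/3) = 6.408176
PPI_blend = 0.53 * 6.172318 + 0.47 * 6.408176 = 6.283171
PP_blend = 6.283171^3 - 273.15 = 248.0485 - 273.15 = -25.1

-25.1 degC


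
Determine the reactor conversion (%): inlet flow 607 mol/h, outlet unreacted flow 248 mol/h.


X = (F_in - F_out) / F_in * 100
Moles reacted = 607 - 248 = 359
X = 359 / 607 * 100
= 0.5914 * 100
= 59.14 %

59.14 %


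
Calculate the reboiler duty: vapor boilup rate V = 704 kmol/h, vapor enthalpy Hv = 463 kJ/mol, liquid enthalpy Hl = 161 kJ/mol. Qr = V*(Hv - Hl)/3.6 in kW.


Qr = 704 * (463 - 161) / 3.6 = 704 * 302 / 3.6 = 59060

59060 kW


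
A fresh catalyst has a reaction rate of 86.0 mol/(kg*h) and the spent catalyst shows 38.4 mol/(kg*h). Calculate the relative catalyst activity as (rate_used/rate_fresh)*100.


Activity (%) = (rate_used / rate_fresh) * 100
rate_used = 38.4, rate_fresh = 86.0
= (38.4 / 86.0) * 100
= 0.4465 * 100 = 44.65

44.65 %


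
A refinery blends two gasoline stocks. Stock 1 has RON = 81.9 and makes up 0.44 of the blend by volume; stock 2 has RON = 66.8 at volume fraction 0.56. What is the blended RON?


Linear blending: RON_blend = sum(vi * RONi)
Contribution 1: 0.44 * 81.9 = 36.036
Contribution 2: 0.56 * 66.8 = 37.408
RON_blend = 36.036 + 37.408 = 73.444

73.444


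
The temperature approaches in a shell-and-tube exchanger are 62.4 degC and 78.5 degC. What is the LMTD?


LMTD = (dT1 - dT2) / ln(dT1/dT2)
= (62.4 - 78.5) / ln(62.4 / 78.5) = -16.1 / -0.229533 = 70.14

70.14 degC


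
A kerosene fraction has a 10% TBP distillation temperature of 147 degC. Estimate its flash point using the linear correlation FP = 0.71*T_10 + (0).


FP = 0.71 * 147 + (0) = 104.37

104.37 degC


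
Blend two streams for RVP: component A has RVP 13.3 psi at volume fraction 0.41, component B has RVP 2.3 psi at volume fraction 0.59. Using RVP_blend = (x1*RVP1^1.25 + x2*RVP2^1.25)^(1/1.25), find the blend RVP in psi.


Chevron index: RVP_blend = (sum xi*RVPi^1.25)^(1/1.25)
RVP^1.25 terms: 0.41 * 13.3^1.25 + 0.59 * 2.3^1.25 = 12.0847
RVP_blend = 12.0847^(1/1.25) = 7.342

7.342 psi


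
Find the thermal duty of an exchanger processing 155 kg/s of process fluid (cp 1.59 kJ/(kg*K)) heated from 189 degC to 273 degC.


Q = m_dot * cp * delta_T
delta_T = 273 - 189 = 84 K
Q = 155 * 1.59 * 84
= 246.45 * 84
= 20701.8 kW

20701.8 kW


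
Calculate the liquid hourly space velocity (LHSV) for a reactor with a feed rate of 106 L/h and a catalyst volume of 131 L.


LHSV = volumetric feed rate / catalyst volume
= 106 L/h / 131 L
= 0.8092 h^-1

0.8092 h^-1


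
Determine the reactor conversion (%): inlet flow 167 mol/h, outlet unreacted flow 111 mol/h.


X = (F_in - F_out) / F_in * 100
Moles reacted = 167 - 111 = 56
X = 56 / 167 * 100
= 0.3353 * 100
= 33.53 %

33.53 %


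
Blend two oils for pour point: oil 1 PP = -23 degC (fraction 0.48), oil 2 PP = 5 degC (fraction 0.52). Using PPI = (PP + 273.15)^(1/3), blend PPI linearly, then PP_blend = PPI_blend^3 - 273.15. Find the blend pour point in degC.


PPI_1 = (-23 + 273.15)^(1/3) = 6.300865
PPI_2 = (5 + 273.15)^(1/3) = 6.527693
PPI_blend = 0.48 * 6.300865 + 0.52 * 6.527693 = 6.418816
PP_blend = 6.418816^3 - 273.15 = 264.4629 - 273.15 = -8.69

-8.69 degC


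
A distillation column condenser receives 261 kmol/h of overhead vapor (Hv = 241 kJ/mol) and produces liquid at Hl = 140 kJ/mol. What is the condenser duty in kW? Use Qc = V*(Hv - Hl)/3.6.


Qc = 261 * (241 - 140) / 3.6 = 261 * 101 / 3.6 = 7322

7322 kW


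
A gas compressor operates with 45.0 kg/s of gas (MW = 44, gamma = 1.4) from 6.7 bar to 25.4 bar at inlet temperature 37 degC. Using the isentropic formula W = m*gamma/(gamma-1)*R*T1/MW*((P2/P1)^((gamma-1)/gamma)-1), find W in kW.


Isentropic work: W = m*(gamma/(gamma-1))*(R*T1/MW)*((P2/P1)^((gamma-1)/gamma) - 1)
T1 = 37 + 273.15 = 310.15 K
Pressure ratio = 25.4 / 6.7 = 3.79104
Exponent = (1.4 - 1)/1.4 = 0.285714
(P2/P1)^exp - 1 = 3.79104^0.285714 - 1 = 0.463388
W = 45.0 * 1.4 / 0.4 * 8.314 * 310.15 / 44 * 0.463388 = 4277

4277 kW


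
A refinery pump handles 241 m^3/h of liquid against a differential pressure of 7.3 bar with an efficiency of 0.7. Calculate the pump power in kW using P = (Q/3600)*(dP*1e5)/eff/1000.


Q = 241 / 3600 = 0.0669444 m^3/s
P = 0.0669444 * (7.3 * 1e5) / 0.7 / 1000 = 69.81

69.81 kW


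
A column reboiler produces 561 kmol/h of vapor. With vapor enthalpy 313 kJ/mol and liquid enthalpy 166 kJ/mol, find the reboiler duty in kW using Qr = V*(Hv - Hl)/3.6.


Qr = 561 * (313 - 166) / 3.6 = 561 * 147 / 3.6 = 22910

22910 kW


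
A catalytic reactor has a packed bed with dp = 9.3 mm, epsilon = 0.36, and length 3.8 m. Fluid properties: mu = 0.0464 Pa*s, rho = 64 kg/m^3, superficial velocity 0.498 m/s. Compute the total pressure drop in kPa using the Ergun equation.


dp = 9.3 mm = 0.0093 m
Viscous term = 150*0.0464*0.498*(1-0.36)^2 / (0.0093^2*0.36^3) = 351824
Inertial term = 1.75*64*0.498^2*(1-0.36) / (0.0093*0.36^3) = 40970
dP/L = 351824 + 40970 = 392794 Pa/m
dP = 392794 * 3.8 / 1000 = 1493 kPa

1493 kPa


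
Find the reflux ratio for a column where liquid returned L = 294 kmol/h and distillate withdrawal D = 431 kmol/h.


Reflux ratio definition: R = L / D (liquid returned / distillate withdrawn)
L = 294 kmol/h, D = 431 kmol/h
R = 294 / 431 = 0.6821

0.6821


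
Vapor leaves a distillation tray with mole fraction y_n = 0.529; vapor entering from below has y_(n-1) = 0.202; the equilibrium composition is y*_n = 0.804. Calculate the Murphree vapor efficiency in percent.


Murphree vapor efficiency: EMV = (y_n - y_(n-1)) / (y*_n - y_(n-1)) * 100
EMV = (0.529 - 0.202) / (0.804 - 0.202) * 100 = 0.327 / 0.602 * 100 = 54.32

54.32 %


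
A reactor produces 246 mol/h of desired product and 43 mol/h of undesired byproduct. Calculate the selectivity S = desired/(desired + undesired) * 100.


Selectivity = desired / (desired + undesired) * 100
Total products = 246 + 43 = 289 mol/h
S = 246 / 289 * 100
= 0.8512 * 100
= 85.12 %

85.12 %


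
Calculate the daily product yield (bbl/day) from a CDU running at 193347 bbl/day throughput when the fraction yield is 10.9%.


Crude throughput = 193347 bbl/day
Fraction yield = 10.9%
yield = throughput * fraction / 100
yield = 193347 * 10.9 / 100 = 21074.823

21074.823 bbl/day


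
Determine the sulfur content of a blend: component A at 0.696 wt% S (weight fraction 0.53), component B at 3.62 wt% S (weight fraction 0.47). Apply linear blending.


Linear sulfur blending: S_blend = x1*S1 + x2*S2
Contribution 1: 0.53 * 0.696 = 0.36888 wt%
Contribution 2: 0.47 * 3.62 = 1.7014 wt%
S_blend = 0.36888 + 1.7014 = 2.07028

2.07028 wt%


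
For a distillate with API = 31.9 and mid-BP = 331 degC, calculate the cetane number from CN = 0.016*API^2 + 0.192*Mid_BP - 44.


CN = 0.016 * 31.9^2 + 0.192 * 331 - 44
CN = 16.28176 + 63.552 - 44 = 35.83376

35.83376


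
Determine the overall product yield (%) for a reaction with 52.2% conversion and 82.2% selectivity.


Overall yield = conversion (%) * selectivity (%) / 100
Conversion = 52.2%, Selectivity = 82.2%
Y = 52.2 * 82.2 / 100
= 42.9084 %

42.9084 %


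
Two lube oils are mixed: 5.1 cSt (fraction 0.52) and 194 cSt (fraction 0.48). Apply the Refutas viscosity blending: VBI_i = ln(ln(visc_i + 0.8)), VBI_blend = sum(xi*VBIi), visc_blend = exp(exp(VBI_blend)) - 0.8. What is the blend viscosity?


Refutas method: VBN_i = 14.534*ln(ln(visc_i + 0.8)) + 10.975, blended linearly by mass fraction; since VBN is linear in VBI_i = ln(ln(visc_i + 0.8)) and the fractions sum to 1, blend VBI directly: visc = exp(exp(VBI_blend)) - 0.8
VBI_1 = ln(ln(5.1 + 0.8)) = 0.573774
VBI_2 = ln(ln(194 + 0.8)) = 1.6624
VBI_blend = 0.52 * 0.573774 + 0.48 * 1.6624 = 1.09631
visc_blend = exp(exp(1.09631)) - 0.8 = 19.15

19.15 cSt


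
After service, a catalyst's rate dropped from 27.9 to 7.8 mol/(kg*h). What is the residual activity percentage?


Activity (%) = (rate_used / rate_fresh) * 100
rate_used = 7.8, rate_fresh = 27.9
= (7.8 / 27.9) * 100
= 0.2796 * 100 = 27.96

27.96 %


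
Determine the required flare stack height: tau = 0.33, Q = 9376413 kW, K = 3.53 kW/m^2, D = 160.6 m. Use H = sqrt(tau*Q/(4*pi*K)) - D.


tau*Q/(4*pi*K) = 0.33 * 9376413 / (4 * pi * 3.53) = 69753.5
sqrt(69753.5) = 264.109
H = 264.109 - 160.6 = 103.5

103.5 m


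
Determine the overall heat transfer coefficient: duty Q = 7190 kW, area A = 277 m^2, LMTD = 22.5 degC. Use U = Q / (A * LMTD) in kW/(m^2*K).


From Q = U*A*LMTD, U = Q / (A * LMTD)
U = 7190 / (277 * 22.5) = 7190 / 6232.5 = 1.154

1.154 kW/(m^2*K)


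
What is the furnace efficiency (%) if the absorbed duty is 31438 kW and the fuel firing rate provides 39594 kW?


Furnace efficiency = Q_absorbed / Q_fuel * 100
= 31438 / 39594 * 100 = 79.40

79.40 %


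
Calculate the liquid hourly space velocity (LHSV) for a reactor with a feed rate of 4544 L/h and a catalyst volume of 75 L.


LHSV = volumetric feed rate / catalyst volume
= 4544 L/h / 75 L
= 60.59 h^-1

60.59 h^-1


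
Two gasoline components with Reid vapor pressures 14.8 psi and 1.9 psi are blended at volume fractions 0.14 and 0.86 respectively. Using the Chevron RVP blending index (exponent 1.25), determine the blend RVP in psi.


Chevron index: RVP_blend = (sum xi*RVPi^1.25)^(1/1.25)
RVP^1.25 terms: 0.14 * 14.8^1.25 + 0.86 * 1.9^1.25 = 5.98242
RVP_blend = 5.98242^(1/1.25) = 4.183

4.183 psi


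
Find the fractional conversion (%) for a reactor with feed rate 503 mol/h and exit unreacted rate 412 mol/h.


X = (F_in - F_out) / F_in * 100
Moles reacted = 503 - 412 = 91
X = 91 / 503 * 100
= 0.1809 * 100
= 18.09 %

18.09 %


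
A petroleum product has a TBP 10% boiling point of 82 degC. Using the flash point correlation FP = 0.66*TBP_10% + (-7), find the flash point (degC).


FP = 0.66 * 82 + (-7) = 47.12

47.12 degC


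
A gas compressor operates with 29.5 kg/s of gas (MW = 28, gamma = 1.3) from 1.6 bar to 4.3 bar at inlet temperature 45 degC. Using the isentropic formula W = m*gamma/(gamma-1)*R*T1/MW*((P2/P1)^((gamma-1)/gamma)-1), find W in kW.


Isentropic work: W = m*(gamma/(gamma-1))*(R*T1/MW)*((P2/P1)^((gamma-1)/gamma) - 1)
T1 = 45 + 273.15 = 318.15 K
Pressure ratio = 4.3 / 1.6 = 2.6875
Exponent = (1.3 - 1)/1.3 = 0.230769
(P2/P1)^exp - 1 = 2.6875^0.230769 - 1 = 0.256262
W = 29.5 * 1.3 / 0.3 * 8.314 * 318.15 / 28 * 0.256262 = 3095

3095 kW


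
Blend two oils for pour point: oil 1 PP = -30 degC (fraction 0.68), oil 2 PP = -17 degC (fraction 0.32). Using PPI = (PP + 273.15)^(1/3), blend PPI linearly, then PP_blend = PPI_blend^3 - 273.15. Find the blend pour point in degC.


PPI_1 = (-30 + 273.15)^(1/3) = 6.241535
PPI_2 = (-17 + 273.15)^(1/3) = 6.350844
PPI_blend = 0.68 * 6.241535 + 0.32 * 6.350844 = 6.276514
PP_blend = 6.276514^3 - 273.15 = 247.2609 - 273.15 = -25.89

-25.89 degC


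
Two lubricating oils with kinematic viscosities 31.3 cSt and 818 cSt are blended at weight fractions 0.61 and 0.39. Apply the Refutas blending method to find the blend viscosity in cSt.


Refutas method: VBN_i = 14.534*ln(ln(visc_i + 0.8)) + 10.975, blended linearly by mass fraction; since VBN is linear in VBI_i = ln(ln(visc_i + 0.8)) and the fractions sum to 1, blend VBI directly: visc = exp(exp(VBI_blend)) - 0.8
VBI_1 = ln(ln(31.3 + 0.8)) = 1.24382
VBI_2 = ln(ln(818 + 0.8)) = 1.90328
VBI_blend = 0.61 * 1.24382 + 0.39 * 1.90328 = 1.50101
visc_blend = exp(exp(1.50101)) - 0.8 = 87.99

87.99 cSt


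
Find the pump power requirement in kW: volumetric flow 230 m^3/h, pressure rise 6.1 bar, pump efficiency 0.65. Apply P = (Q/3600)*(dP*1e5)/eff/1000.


Q = 230 / 3600 = 0.0638889 m^3/s
P = 0.0638889 * (6.1 * 1e5) / 0.65 / 1000 = 59.96

59.96 kW


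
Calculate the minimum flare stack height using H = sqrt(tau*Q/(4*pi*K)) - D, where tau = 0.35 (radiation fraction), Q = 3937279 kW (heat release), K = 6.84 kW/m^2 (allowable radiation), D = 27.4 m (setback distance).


tau*Q/(4*pi*K) = 0.35 * 3937279 / (4 * pi * 6.84) = 16032.4
sqrt(16032.4) = 126.619
H = 126.619 - 27.4 = 99.22

99.22 m


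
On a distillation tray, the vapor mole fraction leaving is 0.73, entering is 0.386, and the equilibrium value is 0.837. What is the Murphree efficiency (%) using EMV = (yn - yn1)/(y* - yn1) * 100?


Murphree vapor efficiency: EMV = (y_n - y_(n-1)) / (y*_n - y_(n-1)) * 100
EMV = (0.73 - 0.386) / (0.837 - 0.386) * 100 = 0.344 / 0.451 * 100 = 76.27

76.27 %


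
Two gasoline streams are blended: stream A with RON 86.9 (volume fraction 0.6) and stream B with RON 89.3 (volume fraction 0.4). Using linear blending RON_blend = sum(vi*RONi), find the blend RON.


Linear blending: RON_blend = sum(vi * RONi)
Contribution 1: 0.6 * 86.9 = 52.14
Contribution 2: 0.4 * 89.3 = 35.72
RON_blend = 52.14 + 35.72 = 87.86

87.86


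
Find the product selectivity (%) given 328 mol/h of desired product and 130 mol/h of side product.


Selectivity = desired / (desired + undesired) * 100
Total products = 328 + 130 = 458 mol/h
S = 328 / 458 * 100
= 0.7162 * 100
= 71.62 %

71.62 %


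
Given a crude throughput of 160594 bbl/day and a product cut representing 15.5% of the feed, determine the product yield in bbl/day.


Crude throughput = 160594 bbl/day
Fraction yield = 15.5%
yield = throughput * fraction / 100
yield = 160594 * 15.5 / 100 = 24892.07

24892.07 bbl/day


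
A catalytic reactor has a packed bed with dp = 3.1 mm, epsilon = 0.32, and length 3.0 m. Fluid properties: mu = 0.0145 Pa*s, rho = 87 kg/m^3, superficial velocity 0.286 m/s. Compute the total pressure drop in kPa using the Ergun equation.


dp = 3.1 mm = 0.0031 m
Viscous term = 150*0.0145*0.286*(1-0.32)^2 / (0.0031^2*0.32^3) = 913418
Inertial term = 1.75*87*0.286^2*(1-0.32) / (0.0031*0.32^3) = 83365.6
dP/L = 913418 + 83365.6 = 996784 Pa/m
dP = 996784 * 3.0 / 1000 = 2990 kPa

2990 kPa


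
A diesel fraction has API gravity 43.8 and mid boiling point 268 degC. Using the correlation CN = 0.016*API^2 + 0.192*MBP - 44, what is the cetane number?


CN = 0.016 * 43.8^2 + 0.192 * 268 - 44
CN = 30.69504 + 51.456 - 44 = 38.15104

38.15104


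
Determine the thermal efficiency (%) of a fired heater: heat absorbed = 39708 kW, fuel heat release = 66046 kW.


Furnace efficiency = Q_absorbed / Q_fuel * 100
= 39708 / 66046 * 100 = 60.12

60.12 %


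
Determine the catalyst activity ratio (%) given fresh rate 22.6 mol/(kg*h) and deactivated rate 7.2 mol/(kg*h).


Activity (%) = (rate_used / rate_fresh) * 100
rate_used = 7.2, rate_fresh = 22.6
= (7.2 / 22.6) * 100
= 0.3186 * 100 = 31.86

31.86 %


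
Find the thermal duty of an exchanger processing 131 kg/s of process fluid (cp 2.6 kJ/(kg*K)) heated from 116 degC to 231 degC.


Q = m_dot * cp * delta_T
delta_T = 231 - 116 = 115 K
Q = 131 * 2.6 * 115
= 340.6 * 115
= 39169 kW

39169 kW


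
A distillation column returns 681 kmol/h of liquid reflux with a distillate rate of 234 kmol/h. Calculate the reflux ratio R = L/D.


Reflux ratio definition: R = L / D (liquid returned / distillate withdrawn)
L = 681 kmol/h, D = 234 kmol/h
R = 681 / 234 = 2.910

2.910


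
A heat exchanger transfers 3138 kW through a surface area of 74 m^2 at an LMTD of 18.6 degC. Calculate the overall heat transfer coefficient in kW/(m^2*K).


From Q = U*A*LMTD, U = Q / (A * LMTD)
U = 3138 / (74 * 18.6) = 3138 / 1376.4 = 2.280

2.280 kW/(m^2*K)


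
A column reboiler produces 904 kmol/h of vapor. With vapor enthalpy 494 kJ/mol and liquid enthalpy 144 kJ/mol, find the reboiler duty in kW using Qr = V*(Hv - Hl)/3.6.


Qr = 904 * (494 - 144) / 3.6 = 904 * 350 / 3.6 = 87890

87890 kW


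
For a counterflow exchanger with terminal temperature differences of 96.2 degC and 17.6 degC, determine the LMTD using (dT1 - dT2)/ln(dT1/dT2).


LMTD = (dT1 - dT2) / ln(dT1/dT2)
= (96.2 - 17.6) / ln(96.2 / 17.6) = 78.6 / 1.69853 = 46.28

46.28 degC


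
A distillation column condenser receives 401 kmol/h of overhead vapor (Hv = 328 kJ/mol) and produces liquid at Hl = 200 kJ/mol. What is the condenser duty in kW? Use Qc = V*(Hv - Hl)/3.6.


Qc = 401 * (328 - 200) / 3.6 = 401 * 128 / 3.6 = 14260

14260 kW


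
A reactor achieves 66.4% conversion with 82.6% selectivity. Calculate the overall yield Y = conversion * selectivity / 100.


Overall yield = conversion (%) * selectivity (%) / 100
Conversion = 66.4%, Selectivity = 82.6%
Y = 66.4 * 82.6 / 100
= 54.8464 %

54.8464 %


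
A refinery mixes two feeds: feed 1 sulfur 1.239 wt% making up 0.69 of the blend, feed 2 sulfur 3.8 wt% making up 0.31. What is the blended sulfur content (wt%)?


Linear sulfur blending: S_blend = x1*S1 + x2*S2
Contribution 1: 0.69 * 1.239 = 0.85491 wt%
Contribution 2: 0.31 * 3.8 = 1.178 wt%
S_blend = 0.85491 + 1.178 = 2.03291

2.03291 wt%


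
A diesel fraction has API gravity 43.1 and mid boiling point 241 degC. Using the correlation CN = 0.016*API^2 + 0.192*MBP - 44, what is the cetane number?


CN = 0.016 * 43.1^2 + 0.192 * 241 - 44
CN = 29.72176 + 46.272 - 44 = 31.99376

31.99376


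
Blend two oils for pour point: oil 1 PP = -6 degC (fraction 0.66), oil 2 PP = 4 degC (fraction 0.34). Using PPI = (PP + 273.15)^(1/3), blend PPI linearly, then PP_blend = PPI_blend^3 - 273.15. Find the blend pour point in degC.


PPI_1 = (-6 + 273.15)^(1/3) = 6.440482
PPI_2 = (4 + 273.15)^(1/3) = 6.51986
PPI_blend = 0.66 * 6.440482 + 0.34 * 6.51986 = 6.467471
PP_blend = 6.467471^3 - 273.15 = 270.5225 - 273.15 = -2.63

-2.63 degC


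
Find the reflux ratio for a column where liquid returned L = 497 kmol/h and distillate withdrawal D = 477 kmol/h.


Reflux ratio definition: R = L / D (liquid returned / distillate withdrawn)
L = 497 kmol/h, D = 477 kmol/h
R = 497 / 477 = 1.042

1.042


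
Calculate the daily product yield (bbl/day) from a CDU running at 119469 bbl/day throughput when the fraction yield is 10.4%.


Crude throughput = 119469 bbl/day
Fraction yield = 10.4%
yield = throughput * fraction / 100
yield = 119469 * 10.4 / 100 = 12424.776

12424.776 bbl/day


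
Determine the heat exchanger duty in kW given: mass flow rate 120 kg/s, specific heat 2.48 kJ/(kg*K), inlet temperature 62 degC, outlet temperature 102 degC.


Q = m_dot * cp * delta_T
delta_T = 102 - 62 = 40 K
Q = 120 * 2.48 * 40
= 297.6 * 40
= 11904 kW

11904 kW


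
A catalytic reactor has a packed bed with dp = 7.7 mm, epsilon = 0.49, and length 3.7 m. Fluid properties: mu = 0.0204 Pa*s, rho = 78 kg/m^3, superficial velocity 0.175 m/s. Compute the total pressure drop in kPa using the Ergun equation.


dp = 7.7 mm = 0.0077 m
Viscous term = 150*0.0204*0.175*(1-0.49)^2 / (0.0077^2*0.49^3) = 19967.8
Inertial term = 1.75*78*0.175^2*(1-0.49) / (0.0077*0.49^3) = 2353.42
dP/L = 19967.8 + 2353.42 = 22321.2 Pa/m
dP = 22321.2 * 3.7 / 1000 = 82.59 kPa

82.59 kPa


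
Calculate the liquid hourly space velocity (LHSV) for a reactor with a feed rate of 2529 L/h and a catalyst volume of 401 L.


LHSV = volumetric feed rate / catalyst volume
= 2529 L/h / 401 L
= 6.307 h^-1

6.307 h^-1


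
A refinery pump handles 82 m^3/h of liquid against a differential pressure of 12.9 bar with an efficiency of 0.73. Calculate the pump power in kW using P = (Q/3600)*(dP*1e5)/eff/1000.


Q = 82 / 3600 = 0.0227778 m^3/s
P = 0.0227778 * (12.9 * 1e5) / 0.73 / 1000 = 40.25

40.25 kW


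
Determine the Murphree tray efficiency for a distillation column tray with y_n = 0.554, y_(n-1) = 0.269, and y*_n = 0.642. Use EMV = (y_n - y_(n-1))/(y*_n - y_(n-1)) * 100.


Murphree vapor efficiency: EMV = (y_n - y_(n-1)) / (y*_n - y_(n-1)) * 100
EMV = (0.554 - 0.269) / (0.642 - 0.269) * 100 = 0.285 / 0.373 * 100 = 76.41

76.41 %


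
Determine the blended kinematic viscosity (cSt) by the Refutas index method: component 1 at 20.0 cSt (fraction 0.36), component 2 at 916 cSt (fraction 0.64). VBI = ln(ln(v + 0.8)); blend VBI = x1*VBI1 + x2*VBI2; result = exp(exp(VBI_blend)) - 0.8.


Refutas method: VBN_i = 14.534*ln(ln(visc_i + 0.8)) + 10.975, blended linearly by mass fraction; since VBN is linear in VBI_i = ln(ln(visc_i + 0.8)) and the fractions sum to 1, blend VBI directly: visc = exp(exp(VBI_blend)) - 0.8
VBI_1 = ln(ln(20.0 + 0.8)) = 1.1102
VBI_2 = ln(ln(916 + 0.8)) = 1.91999
VBI_blend = 0.36 * 1.1102 + 0.64 * 1.91999 = 1.62847
visc_blend = exp(exp(1.62847)) - 0.8 = 162.6

162.6 cSt


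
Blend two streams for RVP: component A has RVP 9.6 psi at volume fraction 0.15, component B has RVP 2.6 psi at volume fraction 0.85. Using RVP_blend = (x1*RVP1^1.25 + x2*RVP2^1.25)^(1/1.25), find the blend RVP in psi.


Chevron index: RVP_blend = (sum xi*RVPi^1.25)^(1/1.25)
RVP^1.25 terms: 0.15 * 9.6^1.25 + 0.85 * 2.6^1.25 = 5.34103
RVP_blend = 5.34103^(1/1.25) = 3.820

3.820 psi


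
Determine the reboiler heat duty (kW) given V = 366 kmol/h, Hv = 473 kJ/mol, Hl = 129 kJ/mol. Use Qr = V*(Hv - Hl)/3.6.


Qr = 366 * (473 - 129) / 3.6 = 366 * 344 / 3.6 = 34970

34970 kW


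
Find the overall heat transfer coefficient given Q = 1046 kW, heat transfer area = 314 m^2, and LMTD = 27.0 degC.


From Q = U*A*LMTD, U = Q / (A * LMTD)
U = 1046 / (314 * 27.0) = 1046 / 8478 = 0.1234

0.1234 kW/(m^2*K)


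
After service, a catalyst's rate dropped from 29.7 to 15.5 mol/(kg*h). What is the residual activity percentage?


Activity (%) = (rate_used / rate_fresh) * 100
rate_used = 15.5, rate_fresh = 29.7
= (15.5 / 29.7) * 100
= 0.5219 * 100 = 52.19

52.19 %


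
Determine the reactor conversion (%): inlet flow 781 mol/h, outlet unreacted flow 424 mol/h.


X = (F_in - F_out) / F_in * 100
Moles reacted = 781 - 424 = 357
X = 357 / 781 * 100
= 0.4571 * 100
= 45.71 %

45.71 %


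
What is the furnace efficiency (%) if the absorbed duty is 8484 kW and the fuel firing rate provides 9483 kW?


Furnace efficiency = Q_absorbed / Q_fuel * 100
= 8484 / 9483 * 100 = 89.47

89.47 %


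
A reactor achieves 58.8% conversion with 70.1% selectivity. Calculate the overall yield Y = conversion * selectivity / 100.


Overall yield = conversion (%) * selectivity (%) / 100
Conversion = 58.8%, Selectivity = 70.1%
Y = 58.8 * 70.1 / 100
= 41.2188 %

41.2188 %


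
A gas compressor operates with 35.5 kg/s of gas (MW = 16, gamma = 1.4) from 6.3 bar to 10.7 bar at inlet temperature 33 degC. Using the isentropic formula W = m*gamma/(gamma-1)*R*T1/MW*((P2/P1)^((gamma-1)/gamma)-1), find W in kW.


Isentropic work: W = m*(gamma/(gamma-1))*(R*T1/MW)*((P2/P1)^((gamma-1)/gamma) - 1)
T1 = 33 + 273.15 = 306.15 K
Pressure ratio = 10.7 / 6.3 = 1.69841
Exponent = (1.4 - 1)/1.4 = 0.285714
(P2/P1)^exp - 1 = 1.69841^0.285714 - 1 = 0.163393
W = 35.5 * 1.4 / 0.4 * 8.314 * 306.15 / 16 * 0.163393 = 3230

3230 kW


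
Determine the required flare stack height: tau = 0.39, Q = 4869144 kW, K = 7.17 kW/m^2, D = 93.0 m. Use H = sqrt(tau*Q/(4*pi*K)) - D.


tau*Q/(4*pi*K) = 0.39 * 4869144 / (4 * pi * 7.17) = 21076
sqrt(21076) = 145.176
H = 145.176 - 93.0 = 52.18

52.18 m


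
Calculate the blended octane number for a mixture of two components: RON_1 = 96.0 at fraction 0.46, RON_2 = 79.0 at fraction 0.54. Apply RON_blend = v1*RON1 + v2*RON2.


Linear blending: RON_blend = sum(vi * RONi)
Contribution 1: 0.46 * 96.0 = 44.16
Contribution 2: 0.54 * 79.0 = 42.66
RON_blend = 44.16 + 42.66 = 86.82

86.82


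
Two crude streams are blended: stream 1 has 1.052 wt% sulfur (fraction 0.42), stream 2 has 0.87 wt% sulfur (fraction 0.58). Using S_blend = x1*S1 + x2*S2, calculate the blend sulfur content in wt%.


Linear sulfur blending: S_blend = x1*S1 + x2*S2
Contribution 1: 0.42 * 1.052 = 0.44184 wt%
Contribution 2: 0.58 * 0.87 = 0.5046 wt%
S_blend = 0.44184 + 0.5046 = 0.94644

0.94644 wt%


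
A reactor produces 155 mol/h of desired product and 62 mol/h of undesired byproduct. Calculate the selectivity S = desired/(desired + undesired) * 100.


Selectivity = desired / (desired + undesired) * 100
Total products = 155 + 62 = 217 mol/h
S = 155 / 217 * 100
= 0.7143 * 100
= 71.43 %

71.43 %


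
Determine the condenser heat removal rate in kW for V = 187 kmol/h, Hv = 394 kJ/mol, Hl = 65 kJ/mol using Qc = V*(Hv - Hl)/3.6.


Qc = 187 * (394 - 65) / 3.6 = 187 * 329 / 3.6 = 17090

17090 kW


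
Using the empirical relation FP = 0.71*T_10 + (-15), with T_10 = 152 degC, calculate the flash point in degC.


FP = 0.71 * 152 + (-15) = 92.92

92.92 degC


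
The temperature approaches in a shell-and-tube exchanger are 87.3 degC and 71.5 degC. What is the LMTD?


LMTD = (dT1 - dT2) / ln(dT1/dT2)
= (87.3 - 71.5) / ln(87.3 / 71.5) = 15.8 / 0.199653 = 79.14

79.14 degC


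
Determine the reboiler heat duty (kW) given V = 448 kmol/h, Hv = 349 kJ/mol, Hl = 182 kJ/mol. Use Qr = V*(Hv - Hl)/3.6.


Qr = 448 * (349 - 182) / 3.6 = 448 * 167 / 3.6 = 20780

20780 kW


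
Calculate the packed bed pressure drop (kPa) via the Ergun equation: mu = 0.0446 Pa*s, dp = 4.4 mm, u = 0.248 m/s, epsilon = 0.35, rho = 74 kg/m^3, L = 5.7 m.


dp = 4.4 mm = 0.0044 m
Viscous term = 150*0.0446*0.248*(1-0.35)^2 / (0.0044^2*0.35^3) = 844491
Inertial term = 1.75*74*0.248^2*(1-0.35) / (0.0044*0.35^3) = 27442.9
dP/L = 844491 + 27442.9 = 871934 Pa/m
dP = 871934 * 5.7 / 1000 = 4970 kPa

4970 kPa


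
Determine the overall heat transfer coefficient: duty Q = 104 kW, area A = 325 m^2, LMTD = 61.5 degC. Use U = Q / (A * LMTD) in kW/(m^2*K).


From Q = U*A*LMTD, U = Q / (A * LMTD)
U = 104 / (325 * 61.5) = 104 / 19987.5 = 0.005203

0.005203 kW/(m^2*K)


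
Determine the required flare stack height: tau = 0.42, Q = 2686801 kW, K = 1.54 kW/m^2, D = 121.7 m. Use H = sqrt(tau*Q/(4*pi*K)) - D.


tau*Q/(4*pi*K) = 0.42 * 2686801 / (4 * pi * 1.54) = 58311.5
sqrt(58311.5) = 241.478
H = 241.478 - 121.7 = 119.8

119.8 m


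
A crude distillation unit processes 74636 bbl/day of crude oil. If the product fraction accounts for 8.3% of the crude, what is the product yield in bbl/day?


Crude throughput = 74636 bbl/day
Fraction yield = 8.3%
yield = throughput * fraction / 100
yield = 74636 * 8.3 / 100 = 6194.788

6194.788 bbl/day


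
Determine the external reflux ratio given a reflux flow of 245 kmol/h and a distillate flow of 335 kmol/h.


Reflux ratio definition: R = L / D (liquid returned / distillate withdrawn)
L = 245 kmol/h, D = 335 kmol/h
R = 245 / 335 = 0.7313

0.7313


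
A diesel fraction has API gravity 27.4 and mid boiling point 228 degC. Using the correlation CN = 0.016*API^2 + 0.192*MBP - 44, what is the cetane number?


CN = 0.016 * 27.4^2 + 0.192 * 228 - 44
CN = 12.01216 + 43.776 - 44 = 11.78816

11.78816


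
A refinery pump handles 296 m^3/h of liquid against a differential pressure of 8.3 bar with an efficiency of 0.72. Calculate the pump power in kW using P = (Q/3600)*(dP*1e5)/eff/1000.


Q = 296 / 3600 = 0.0822222 m^3/s
P = 0.0822222 * (8.3 * 1e5) / 0.72 / 1000 = 94.78

94.78 kW


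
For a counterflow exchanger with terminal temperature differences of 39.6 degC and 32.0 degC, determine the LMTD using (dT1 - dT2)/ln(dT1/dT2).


LMTD = (dT1 - dT2) / ln(dT1/dT2)
= (39.6 - 32.0) / ln(39.6 / 32.0) = 7.6 / 0.213093 = 35.67

35.67 degC


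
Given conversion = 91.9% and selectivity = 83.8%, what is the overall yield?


Overall yield = conversion (%) * selectivity (%) / 100
Conversion = 91.9%, Selectivity = 83.8%
Y = 91.9 * 83.8 / 100
= 77.0122 %

77.0122 %


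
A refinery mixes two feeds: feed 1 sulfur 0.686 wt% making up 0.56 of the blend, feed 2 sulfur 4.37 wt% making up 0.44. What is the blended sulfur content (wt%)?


Linear sulfur blending: S_blend = x1*S1 + x2*S2
Contribution 1: 0.56 * 0.686 = 0.38416 wt%
Contribution 2: 0.44 * 4.37 = 1.9228 wt%
S_blend = 0.38416 + 1.9228 = 2.30696

2.30696 wt%


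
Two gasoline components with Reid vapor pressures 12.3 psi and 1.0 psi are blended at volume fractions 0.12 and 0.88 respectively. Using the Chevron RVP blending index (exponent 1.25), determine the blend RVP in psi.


Chevron index: RVP_blend = (sum xi*RVPi^1.25)^(1/1.25)
RVP^1.25 terms: 0.12 * 12.3^1.25 + 0.88 * 1.0^1.25 = 3.64416
RVP_blend = 3.64416^(1/1.25) = 2.814

2.814 psi


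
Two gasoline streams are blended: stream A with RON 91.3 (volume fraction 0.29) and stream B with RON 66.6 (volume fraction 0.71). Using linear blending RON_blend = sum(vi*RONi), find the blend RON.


Linear blending: RON_blend = sum(vi * RONi)
Contribution 1: 0.29 * 91.3 = 26.477
Contribution 2: 0.71 * 66.6 = 47.286
RON_blend = 26.477 + 47.286 = 73.763

73.763


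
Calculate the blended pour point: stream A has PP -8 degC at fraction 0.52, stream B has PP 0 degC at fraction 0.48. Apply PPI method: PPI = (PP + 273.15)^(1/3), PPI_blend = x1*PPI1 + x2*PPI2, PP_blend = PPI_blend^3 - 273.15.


PPI_1 = (-8 + 273.15)^(1/3) = 6.42437
PPI_2 = (0 + 273.15)^(1/3) = 6.488342
PPI_blend = 0.52 * 6.42437 + 0.48 * 6.488342 = 6.455077
PP_blend = 6.455077^3 - 273.15 = 268.9703 - 273.15 = -4.18

-4.18 degC


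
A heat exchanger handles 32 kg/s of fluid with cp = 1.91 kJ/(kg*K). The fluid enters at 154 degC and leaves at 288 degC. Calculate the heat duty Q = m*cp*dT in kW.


Q = m_dot * cp * delta_T
delta_T = 288 - 154 = 134 K
Q = 32 * 1.91 * 134
= 61.12 * 134
= 8190.08 kW

8190.08 kW


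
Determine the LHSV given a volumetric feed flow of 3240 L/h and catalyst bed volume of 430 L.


LHSV = volumetric feed rate / catalyst volume
= 3240 L/h / 430 L
= 7.535 h^-1

7.535 h^-1


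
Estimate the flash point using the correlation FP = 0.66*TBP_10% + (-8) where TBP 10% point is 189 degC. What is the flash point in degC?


FP = 0.66 * 189 + (-8) = 116.74

116.74 degC


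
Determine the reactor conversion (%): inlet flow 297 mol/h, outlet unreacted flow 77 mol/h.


X = (F_in - F_out) / F_in * 100
Moles reacted = 297 - 77 = 220
X = 220 / 297 * 100
= 0.7407 * 100
= 74.07 %

74.07 %


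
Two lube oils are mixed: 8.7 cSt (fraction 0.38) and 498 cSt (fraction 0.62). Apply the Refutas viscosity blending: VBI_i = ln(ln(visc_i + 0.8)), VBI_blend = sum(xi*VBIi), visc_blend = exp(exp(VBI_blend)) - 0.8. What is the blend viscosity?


Refutas method: VBN_i = 14.534*ln(ln(visc_i + 0.8)) + 10.975, blended linearly by mass fraction; since VBN is linear in VBI_i = ln(ln(visc_i + 0.8)) and the fractions sum to 1, blend VBI directly: visc = exp(exp(VBI_blend)) - 0.8
VBI_1 = ln(ln(8.7 + 0.8)) = 0.811504
VBI_2 = ln(ln(498 + 0.8)) = 1.82652
VBI_blend = 0.38 * 0.811504 + 0.62 * 1.82652 = 1.44081
visc_blend = exp(exp(1.44081)) - 0.8 = 67.51

67.51 cSt


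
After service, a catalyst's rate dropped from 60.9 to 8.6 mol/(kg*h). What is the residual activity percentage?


Activity (%) = (rate_used / rate_fresh) * 100
rate_used = 8.6, rate_fresh = 60.9
= (8.6 / 60.9) * 100
= 0.1412 * 100 = 14.12

14.12 %


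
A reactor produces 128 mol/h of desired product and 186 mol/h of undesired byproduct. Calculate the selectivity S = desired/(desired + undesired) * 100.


Selectivity = desired / (desired + undesired) * 100
Total products = 128 + 186 = 314 mol/h
S = 128 / 314 * 100
= 0.4076 * 100
= 40.76 %

40.76 %


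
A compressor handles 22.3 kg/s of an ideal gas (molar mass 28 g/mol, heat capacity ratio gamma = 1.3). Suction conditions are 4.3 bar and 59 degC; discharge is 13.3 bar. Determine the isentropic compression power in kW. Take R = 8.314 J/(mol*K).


Isentropic work: W = m*(gamma/(gamma-1))*(R*T1/MW)*((P2/P1)^((gamma-1)/gamma) - 1)
T1 = 59 + 273.15 = 332.15 K
Pressure ratio = 13.3 / 4.3 = 3.09302
Exponent = (1.3 - 1)/1.3 = 0.230769
(P2/P1)^exp - 1 = 3.09302^0.230769 - 1 = 0.297673
W = 22.3 * 1.3 / 0.3 * 8.314 * 332.15 / 28 * 0.297673 = 2837

2837 kW


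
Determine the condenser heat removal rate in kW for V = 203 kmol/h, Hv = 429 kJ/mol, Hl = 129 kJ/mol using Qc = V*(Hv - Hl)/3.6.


Qc = 203 * (429 - 129) / 3.6 = 203 * 300 / 3.6 = 16920

16920 kW


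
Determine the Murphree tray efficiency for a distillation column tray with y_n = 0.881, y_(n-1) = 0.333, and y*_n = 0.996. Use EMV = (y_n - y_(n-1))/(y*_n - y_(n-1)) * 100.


Murphree vapor efficiency: EMV = (y_n - y_(n-1)) / (y*_n - y_(n-1)) * 100
EMV = (0.881 - 0.333) / (0.996 - 0.333) * 100 = 0.548 / 0.663 * 100 = 82.65

82.65 %


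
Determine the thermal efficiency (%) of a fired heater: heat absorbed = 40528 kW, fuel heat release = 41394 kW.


Furnace efficiency = Q_absorbed / Q_fuel * 100
= 40528 / 41394 * 100 = 97.91

97.91 %


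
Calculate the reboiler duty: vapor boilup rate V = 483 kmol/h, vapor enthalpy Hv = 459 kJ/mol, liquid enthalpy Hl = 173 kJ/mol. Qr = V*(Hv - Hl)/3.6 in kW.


Qr = 483 * (459 - 173) / 3.6 = 483 * 286 / 3.6 = 38370

38370 kW


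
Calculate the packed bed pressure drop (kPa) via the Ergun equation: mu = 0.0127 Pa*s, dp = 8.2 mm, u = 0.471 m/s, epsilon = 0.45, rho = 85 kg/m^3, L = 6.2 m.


dp = 8.2 mm = 0.0082 m
Viscous term = 150*0.0127*0.471*(1-0.45)^2 / (0.0082^2*0.45^3) = 44297.2
Inertial term = 1.75*85*0.471^2*(1-0.45) / (0.0082*0.45^3) = 24289
dP/L = 44297.2 + 24289 = 68586.2 Pa/m
dP = 68586.2 * 6.2 / 1000 = 425.2 kPa

425.2 kPa


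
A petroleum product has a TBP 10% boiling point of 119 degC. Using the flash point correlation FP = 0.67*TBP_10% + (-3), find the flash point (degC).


FP = 0.67 * 119 + (-3) = 76.73

76.73 degC


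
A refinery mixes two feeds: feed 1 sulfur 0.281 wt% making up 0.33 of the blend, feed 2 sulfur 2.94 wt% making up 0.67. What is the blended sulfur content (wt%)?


Linear sulfur blending: S_blend = x1*S1 + x2*S2
Contribution 1: 0.33 * 0.281 = 0.09273 wt%
Contribution 2: 0.67 * 2.94 = 1.9698 wt%
S_blend = 0.09273 + 1.9698 = 2.06253

2.06253 wt%


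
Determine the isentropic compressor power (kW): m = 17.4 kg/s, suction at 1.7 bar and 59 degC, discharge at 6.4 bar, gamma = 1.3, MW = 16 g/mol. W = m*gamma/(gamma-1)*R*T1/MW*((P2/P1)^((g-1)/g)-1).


Isentropic work: W = m*(gamma/(gamma-1))*(R*T1/MW)*((P2/P1)^((gamma-1)/gamma) - 1)
T1 = 59 + 273.15 = 332.15 K
Pressure ratio = 6.4 / 1.7 = 3.76471
Exponent = (1.3 - 1)/1.3 = 0.230769
(P2/P1)^exp - 1 = 3.76471^0.230769 - 1 = 0.357879
W = 17.4 * 1.3 / 0.3 * 8.314 * 332.15 / 16 * 0.357879 = 4657

4657 kW


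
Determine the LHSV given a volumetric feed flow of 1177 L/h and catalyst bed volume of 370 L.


LHSV = volumetric feed rate / catalyst volume
= 1177 L/h / 370 L
= 3.181 h^-1

3.181 h^-1


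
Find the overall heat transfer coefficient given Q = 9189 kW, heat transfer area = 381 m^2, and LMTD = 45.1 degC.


From Q = U*A*LMTD, U = Q / (A * LMTD)
U = 9189 / (381 * 45.1) = 9189 / 17183.1 = 0.5348

0.5348 kW/(m^2*K)


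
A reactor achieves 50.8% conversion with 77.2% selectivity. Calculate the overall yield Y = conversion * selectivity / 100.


Overall yield = conversion (%) * selectivity (%) / 100
Conversion = 50.8%, Selectivity = 77.2%
Y = 50.8 * 77.2 / 100
= 39.2176 %

39.2176 %


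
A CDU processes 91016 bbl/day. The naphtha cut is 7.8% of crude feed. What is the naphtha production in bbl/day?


Crude throughput = 91016 bbl/day
Fraction yield = 7.8%
yield = throughput * fraction / 100
yield = 91016 * 7.8 / 100 = 7099.248

7099.248 bbl/day


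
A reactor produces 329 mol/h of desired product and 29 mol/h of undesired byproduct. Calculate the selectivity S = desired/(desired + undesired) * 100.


Selectivity = desired / (desired + undesired) * 100
Total products = 329 + 29 = 358 mol/h
S = 329 / 358 * 100
= 0.9190 * 100
= 91.90 %

91.90 %
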